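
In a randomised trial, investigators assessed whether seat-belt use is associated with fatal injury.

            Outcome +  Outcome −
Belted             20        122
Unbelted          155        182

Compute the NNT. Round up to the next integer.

Risk in treated group = 20/142 = 0.14085; risk in control = 155/337 = 0.45994.
Absolute risk reduction = 0.45994 − 0.14085 = 0.31910
NNT = 1 / ARR = 1 / 0.31910 = 3.134 → round up → 4

4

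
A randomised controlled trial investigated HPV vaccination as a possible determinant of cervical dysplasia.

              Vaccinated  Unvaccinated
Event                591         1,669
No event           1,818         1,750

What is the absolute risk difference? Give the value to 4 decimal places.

Reading the table with exposure as columns: a = 591 (Vaccinated, case), b = 1818 (Vaccinated, non-case), c = 1669 (Unvaccinated, case), d = 1750.
Risk in exposed = 591/2409 = 0.245330; risk in unexposed = 1669/3419 = 0.488154.
Risk difference = 0.245330 − 0.488154 = -0.242824

-0.2428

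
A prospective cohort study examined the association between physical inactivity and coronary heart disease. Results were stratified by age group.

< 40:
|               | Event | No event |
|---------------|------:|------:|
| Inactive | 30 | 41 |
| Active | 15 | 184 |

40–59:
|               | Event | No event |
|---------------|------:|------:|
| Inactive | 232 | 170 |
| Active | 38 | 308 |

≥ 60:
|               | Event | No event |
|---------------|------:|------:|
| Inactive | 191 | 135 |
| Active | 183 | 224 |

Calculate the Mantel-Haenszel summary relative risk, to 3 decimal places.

2.227

RR_MH = Σ(aᵢ·n₀ᵢ/nᵢ) / Σ(cᵢ·n₁ᵢ/nᵢ), with n₁ᵢ = aᵢ+bᵢ (exposed), n₀ᵢ = cᵢ+dᵢ (unexposed), nᵢ = n₁ᵢ+n₀ᵢ.
Stratum 1 (< 40): n₁ = 71, n₀ = 199, n = 270; a·n₀/n = 30·199/270 = 22.1111; c·n₁/n = 15·71/270 = 3.9444
Stratum 2 (40–59): n₁ = 402, n₀ = 346, n = 748; a·n₀/n = 232·346/748 = 107.3155; c·n₁/n = 38·402/748 = 20.4225
Stratum 3 (≥ 60): n₁ = 326, n₀ = 407, n = 733; a·n₀/n = 191·407/733 = 106.0532; c·n₁/n = 183·326/733 = 81.3888
RR_MH = (22.1111 + 107.3155 + 106.0532) / (3.9444 + 20.4225 + 81.3888) = 235.4798 / 105.7557 = 2.22664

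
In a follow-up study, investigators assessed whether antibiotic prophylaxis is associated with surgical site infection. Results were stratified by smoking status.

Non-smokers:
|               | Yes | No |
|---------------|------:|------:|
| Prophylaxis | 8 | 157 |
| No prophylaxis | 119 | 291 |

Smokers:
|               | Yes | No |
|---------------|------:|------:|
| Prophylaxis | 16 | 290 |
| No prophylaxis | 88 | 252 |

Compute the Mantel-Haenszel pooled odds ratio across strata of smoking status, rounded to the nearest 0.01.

0.14

OR_MH = Σ(aᵢdᵢ/nᵢ) / Σ(bᵢcᵢ/nᵢ), where nᵢ is the stratum total.
Stratum 1 (Non-smokers): n = 575; a·d/n = 8·291/575 = 4.0487; b·c/n = 157·119/575 = 32.4922
Stratum 2 (Smokers): n = 646; a·d/n = 16·252/646 = 6.2415; b·c/n = 290·88/646 = 39.5046
OR_MH = (4.0487 + 6.2415) / (32.4922 + 39.5046) = 10.2902 / 71.9968 = 0.14293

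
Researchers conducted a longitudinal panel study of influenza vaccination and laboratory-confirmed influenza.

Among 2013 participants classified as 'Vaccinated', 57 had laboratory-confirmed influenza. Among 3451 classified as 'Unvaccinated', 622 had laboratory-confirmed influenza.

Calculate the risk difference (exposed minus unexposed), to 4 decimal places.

From the description: a = 57, b = 1956, c = 622, d = 2829.
Risk in exposed = 57/2013 = 0.028316; risk in unexposed = 622/3451 = 0.180238.
Risk difference = 0.028316 − 0.180238 = -0.151922

-0.1519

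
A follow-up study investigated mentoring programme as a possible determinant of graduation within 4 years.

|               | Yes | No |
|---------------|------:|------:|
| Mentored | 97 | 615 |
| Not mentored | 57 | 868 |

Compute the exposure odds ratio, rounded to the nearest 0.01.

Cells: a = 97, b = 615, c = 57, d = 868.
OR = (a·d)/(b·c) = (97 × 868) / (615 × 57) = 84196 / 35055 = 2.40183
The odds of graduation within 4 years are about 2.40 times as high in the mentored group.

2.40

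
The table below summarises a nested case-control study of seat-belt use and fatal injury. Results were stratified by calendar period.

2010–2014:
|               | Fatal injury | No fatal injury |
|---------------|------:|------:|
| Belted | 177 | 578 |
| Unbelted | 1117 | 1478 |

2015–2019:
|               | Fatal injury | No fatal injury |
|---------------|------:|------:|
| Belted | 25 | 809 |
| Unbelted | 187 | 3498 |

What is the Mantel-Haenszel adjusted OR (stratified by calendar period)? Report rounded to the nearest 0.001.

OR_MH = Σ(aᵢdᵢ/nᵢ) / Σ(bᵢcᵢ/nᵢ), where nᵢ is the stratum total.
Stratum 1 (2010–2014): n = 3350; a·d/n = 177·1478/3350 = 78.0913; b·c/n = 578·1117/3350 = 192.7242
Stratum 2 (2015–2019): n = 4519; a·d/n = 25·3498/4519 = 19.3516; b·c/n = 809·187/4519 = 33.4771
OR_MH = (78.0913 + 19.3516) / (192.7242 + 33.4771) = 97.4430 / 226.2013 = 0.43078

0.431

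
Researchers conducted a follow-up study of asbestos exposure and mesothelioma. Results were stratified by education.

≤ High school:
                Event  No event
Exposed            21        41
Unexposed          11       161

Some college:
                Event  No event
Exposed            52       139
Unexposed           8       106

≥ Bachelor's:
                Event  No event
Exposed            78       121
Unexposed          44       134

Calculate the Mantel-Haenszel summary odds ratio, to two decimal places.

3.06

OR_MH = Σ(aᵢdᵢ/nᵢ) / Σ(bᵢcᵢ/nᵢ), where nᵢ is the stratum total.
Stratum 1 (≤ High school): n = 234; a·d/n = 21·161/234 = 14.4487; b·c/n = 41·11/234 = 1.9274
Stratum 2 (Some college): n = 305; a·d/n = 52·106/305 = 18.0721; b·c/n = 139·8/305 = 3.6459
Stratum 3 (≥ Bachelor's): n = 377; a·d/n = 78·134/377 = 27.7241; b·c/n = 121·44/377 = 14.1220
OR_MH = (14.4487 + 18.0721 + 27.7241) / (1.9274 + 3.6459 + 14.1220) = 60.2450 / 19.6953 = 3.05886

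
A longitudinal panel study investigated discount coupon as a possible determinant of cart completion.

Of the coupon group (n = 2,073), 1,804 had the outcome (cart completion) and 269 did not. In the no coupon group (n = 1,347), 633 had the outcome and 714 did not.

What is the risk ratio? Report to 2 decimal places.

From the description: a = 1804, b = 269, c = 633, d = 714.
Risk in exposed = 1804/2073 = 0.87024; risk in unexposed = 633/1347 = 0.46993.
RR = 0.87024 / 0.46993 = 1.85183
The risk among the exposed is 1.85 times that among the unexposed.

1.85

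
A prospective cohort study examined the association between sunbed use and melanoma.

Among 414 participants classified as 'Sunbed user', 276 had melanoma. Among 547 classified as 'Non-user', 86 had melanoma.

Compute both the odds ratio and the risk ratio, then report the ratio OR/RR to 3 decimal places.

2.528

From the description: a = 276, b = 138, c = 86, d = 461.
OR = (276·461)/(138·86) = 127236/11868 = 10.72093
Risk in exposed = 276/414 = 0.66667; risk in unexposed = 86/547 = 0.15722; RR = 4.24031
OR/RR = 10.72093 / 4.24031 = 2.52834
The outcome is not rare, so the OR lies further from 1 than the RR.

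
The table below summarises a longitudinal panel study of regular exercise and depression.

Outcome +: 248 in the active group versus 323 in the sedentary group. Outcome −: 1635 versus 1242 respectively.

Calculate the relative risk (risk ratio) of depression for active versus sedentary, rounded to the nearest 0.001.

From the description: a = 248, b = 1635, c = 323, d = 1242.
Risk in exposed = 248/1883 = 0.13170; risk in unexposed = 323/1565 = 0.20639.
RR = 0.13170 / 0.20639 = 0.63814
The risk is 36% lower among the exposed than among the unexposed.

0.638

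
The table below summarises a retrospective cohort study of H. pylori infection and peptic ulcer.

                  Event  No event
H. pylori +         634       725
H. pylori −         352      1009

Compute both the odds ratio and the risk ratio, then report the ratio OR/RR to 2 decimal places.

Cells: a = 634, b = 725, c = 352, d = 1009.
OR = (634·1009)/(725·352) = 639706/255200 = 2.50668
Risk in exposed = 634/1359 = 0.46652; risk in unexposed = 352/1361 = 0.25863; RR = 1.80379
OR/RR = 2.50668 / 1.80379 = 1.38968
The outcome is not rare, so the OR lies further from 1 than the RR.

1.39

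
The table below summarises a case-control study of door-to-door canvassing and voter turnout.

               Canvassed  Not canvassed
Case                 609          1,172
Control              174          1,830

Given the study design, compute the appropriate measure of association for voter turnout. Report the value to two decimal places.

5.47

Reading the table with exposure as columns: a = 609 (Canvassed, case), b = 174 (Canvassed, non-case), c = 1172 (Not canvassed, case), d = 1830.
This is a case-control study: participants were sampled on outcome status, so risks in the source population cannot be estimated directly — relative risk is not valid here. The odds ratio is the appropriate measure.
OR = (a·d)/(b·c) = (609 × 1830) / (174 × 1172) = 1114470 / 203928 = 5.46502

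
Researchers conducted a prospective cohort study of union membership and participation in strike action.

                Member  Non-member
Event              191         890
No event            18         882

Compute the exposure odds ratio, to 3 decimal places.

10.516

Reading the table with exposure as columns: a = 191 (Member, case), b = 18 (Member, non-case), c = 890 (Non-member, case), d = 882.
OR = (a·d)/(b·c) = (191 × 882) / (18 × 890) = 168462 / 16020 = 10.51573
The odds of participation in strike action are about 10.52 times as high in the member group.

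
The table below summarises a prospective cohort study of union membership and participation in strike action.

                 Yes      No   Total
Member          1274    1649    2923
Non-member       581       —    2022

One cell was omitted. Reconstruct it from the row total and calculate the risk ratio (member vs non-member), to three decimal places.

1.517

The missing cell is in the unexposed row: 2022 − 581 = 1441.
So a = 1274, b = 1649, c = 581, d = 1441.
RR = [a/(a+b)] / [c/(c+d)] = (1274/2923) / (581/2022) = 0.43585/0.28734 = 1.51686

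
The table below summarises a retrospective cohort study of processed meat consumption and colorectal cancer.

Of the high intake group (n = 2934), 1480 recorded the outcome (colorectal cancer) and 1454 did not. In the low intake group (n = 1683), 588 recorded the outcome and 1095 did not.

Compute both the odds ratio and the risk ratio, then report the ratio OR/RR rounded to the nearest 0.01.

From the description: a = 1480, b = 1454, c = 588, d = 1095.
OR = (1480·1095)/(1454·588) = 1620600/854952 = 1.89555
Risk in exposed = 1480/2934 = 0.50443; risk in unexposed = 588/1683 = 0.34938; RR = 1.44380
OR/RR = 1.89555 / 1.44380 = 1.31288
The outcome is not rare, so the OR lies further from 1 than the RR.

1.31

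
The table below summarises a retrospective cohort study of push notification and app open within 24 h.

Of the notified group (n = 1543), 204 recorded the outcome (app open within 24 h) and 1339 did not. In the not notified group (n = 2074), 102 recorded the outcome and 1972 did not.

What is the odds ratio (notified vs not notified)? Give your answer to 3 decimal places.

From the description: a = 204, b = 1339, c = 102, d = 1972.
OR = (a·d)/(b·c) = (204 × 1972) / (1339 × 102) = 402288 / 136578 = 2.94548
The odds of app open within 24 h are about 2.95 times as high in the notified group.

2.945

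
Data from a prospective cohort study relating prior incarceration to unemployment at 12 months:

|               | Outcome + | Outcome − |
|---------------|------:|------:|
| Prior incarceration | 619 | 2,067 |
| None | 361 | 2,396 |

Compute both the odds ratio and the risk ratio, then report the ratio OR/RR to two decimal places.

1.13

Cells: a = 619, b = 2067, c = 361, d = 2396.
OR = (619·2396)/(2067·361) = 1483124/746187 = 1.98760
Risk in exposed = 619/2686 = 0.23045; risk in unexposed = 361/2757 = 0.13094; RR = 1.76001
OR/RR = 1.98760 / 1.76001 = 1.12932
The outcome is not rare, so the OR lies further from 1 than the RR.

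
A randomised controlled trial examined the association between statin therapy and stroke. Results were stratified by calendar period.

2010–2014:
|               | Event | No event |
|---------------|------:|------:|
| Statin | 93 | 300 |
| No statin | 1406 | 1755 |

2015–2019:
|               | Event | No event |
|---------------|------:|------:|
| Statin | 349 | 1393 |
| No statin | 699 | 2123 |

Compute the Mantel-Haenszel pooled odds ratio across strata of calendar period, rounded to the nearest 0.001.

0.627

OR_MH = Σ(aᵢdᵢ/nᵢ) / Σ(bᵢcᵢ/nᵢ), where nᵢ is the stratum total.
Stratum 1 (2010–2014): n = 3554; a·d/n = 93·1755/3554 = 45.9243; b·c/n = 300·1406/3554 = 118.6832
Stratum 2 (2015–2019): n = 4564; a·d/n = 349·2123/4564 = 162.3416; b·c/n = 1393·699/4564 = 213.3451
OR_MH = (45.9243 + 162.3416) / (118.6832 + 213.3451) = 208.2659 / 332.0283 = 0.62725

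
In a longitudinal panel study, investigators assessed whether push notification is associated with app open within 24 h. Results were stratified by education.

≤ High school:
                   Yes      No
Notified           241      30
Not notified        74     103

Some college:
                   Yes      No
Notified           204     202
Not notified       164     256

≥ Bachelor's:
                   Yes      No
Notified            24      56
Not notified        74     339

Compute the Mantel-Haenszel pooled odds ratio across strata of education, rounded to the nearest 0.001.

OR_MH = Σ(aᵢdᵢ/nᵢ) / Σ(bᵢcᵢ/nᵢ), where nᵢ is the stratum total.
Stratum 1 (≤ High school): n = 448; a·d/n = 241·103/448 = 55.4085; b·c/n = 30·74/448 = 4.9554
Stratum 2 (Some college): n = 826; a·d/n = 204·256/826 = 63.2252; b·c/n = 202·164/826 = 40.1065
Stratum 3 (≥ Bachelor's): n = 493; a·d/n = 24·339/493 = 16.5030; b·c/n = 56·74/493 = 8.4057
OR_MH = (55.4085 + 63.2252 + 16.5030) / (4.9554 + 40.1065 + 8.4057) = 135.1367 / 53.4676 = 2.52745

2.527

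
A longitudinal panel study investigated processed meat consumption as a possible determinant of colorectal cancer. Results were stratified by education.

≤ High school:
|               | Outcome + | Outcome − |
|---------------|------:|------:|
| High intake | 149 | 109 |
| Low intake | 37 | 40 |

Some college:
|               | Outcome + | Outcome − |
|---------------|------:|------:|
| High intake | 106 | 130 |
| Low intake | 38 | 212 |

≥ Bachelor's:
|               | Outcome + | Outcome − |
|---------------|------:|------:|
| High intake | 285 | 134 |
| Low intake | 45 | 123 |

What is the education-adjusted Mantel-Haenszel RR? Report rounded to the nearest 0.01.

RR_MH = Σ(aᵢ·n₀ᵢ/nᵢ) / Σ(cᵢ·n₁ᵢ/nᵢ), with n₁ᵢ = aᵢ+bᵢ (exposed), n₀ᵢ = cᵢ+dᵢ (unexposed), nᵢ = n₁ᵢ+n₀ᵢ.
Stratum 1 (≤ High school): n₁ = 258, n₀ = 77, n = 335; a·n₀/n = 149·77/335 = 34.2478; c·n₁/n = 37·258/335 = 28.4955
Stratum 2 (Some college): n₁ = 236, n₀ = 250, n = 486; a·n₀/n = 106·250/486 = 54.5267; c·n₁/n = 38·236/486 = 18.4527
Stratum 3 (≥ Bachelor's): n₁ = 419, n₀ = 168, n = 587; a·n₀/n = 285·168/587 = 81.5673; c·n₁/n = 45·419/587 = 32.1210
RR_MH = (34.2478 + 54.5267 + 81.5673) / (28.4955 + 18.4527 + 32.1210) = 170.3418 / 79.0692 = 2.15434

2.15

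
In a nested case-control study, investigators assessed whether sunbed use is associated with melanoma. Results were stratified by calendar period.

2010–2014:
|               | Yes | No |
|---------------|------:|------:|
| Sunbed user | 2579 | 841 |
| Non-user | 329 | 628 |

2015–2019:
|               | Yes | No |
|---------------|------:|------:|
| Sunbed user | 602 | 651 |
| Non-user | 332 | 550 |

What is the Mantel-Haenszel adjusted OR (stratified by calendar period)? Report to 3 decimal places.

3.193

OR_MH = Σ(aᵢdᵢ/nᵢ) / Σ(bᵢcᵢ/nᵢ), where nᵢ is the stratum total.
Stratum 1 (2010–2014): n = 4377; a·d/n = 2579·628/4377 = 370.0279; b·c/n = 841·329/4377 = 63.2143
Stratum 2 (2015–2019): n = 2135; a·d/n = 602·550/2135 = 155.0820; b·c/n = 651·332/2135 = 101.2328
OR_MH = (370.0279 + 155.0820) / (63.2143 + 101.2328) = 525.1098 / 164.4471 = 3.19318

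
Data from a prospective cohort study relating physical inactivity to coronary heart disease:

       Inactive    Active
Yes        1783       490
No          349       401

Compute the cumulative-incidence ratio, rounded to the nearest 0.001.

1.521

Reading the table with exposure as columns: a = 1783 (Inactive, case), b = 349 (Inactive, non-case), c = 490 (Active, case), d = 401.
Risk in exposed = 1783/2132 = 0.83630; risk in unexposed = 490/891 = 0.54994.
RR = 0.83630 / 0.54994 = 1.52071
The risk among the exposed is 1.52 times that among the unexposed.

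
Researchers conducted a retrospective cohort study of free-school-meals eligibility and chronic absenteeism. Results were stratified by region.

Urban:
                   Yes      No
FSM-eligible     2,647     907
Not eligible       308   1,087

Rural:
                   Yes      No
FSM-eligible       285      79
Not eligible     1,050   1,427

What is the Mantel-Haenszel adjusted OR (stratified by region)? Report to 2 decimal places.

8.46

OR_MH = Σ(aᵢdᵢ/nᵢ) / Σ(bᵢcᵢ/nᵢ), where nᵢ is the stratum total.
Stratum 1 (Urban): n = 4949; a·d/n = 2647·1087/4949 = 581.3880; b·c/n = 907·308/4949 = 56.4470
Stratum 2 (Rural): n = 2841; a·d/n = 285·1427/2841 = 143.1521; b·c/n = 79·1050/2841 = 29.1975
OR_MH = (581.3880 + 143.1521) / (56.4470 + 29.1975) = 724.5400 / 85.6444 = 8.45986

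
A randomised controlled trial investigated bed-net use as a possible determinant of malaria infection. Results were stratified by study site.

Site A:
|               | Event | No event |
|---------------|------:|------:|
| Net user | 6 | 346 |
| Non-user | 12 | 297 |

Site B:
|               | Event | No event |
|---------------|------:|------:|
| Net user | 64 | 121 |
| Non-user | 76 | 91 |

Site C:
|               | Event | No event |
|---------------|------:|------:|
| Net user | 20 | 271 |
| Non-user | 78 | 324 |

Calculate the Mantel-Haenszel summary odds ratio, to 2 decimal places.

0.45

OR_MH = Σ(aᵢdᵢ/nᵢ) / Σ(bᵢcᵢ/nᵢ), where nᵢ is the stratum total.
Stratum 1 (Site A): n = 661; a·d/n = 6·297/661 = 2.6959; b·c/n = 346·12/661 = 6.2814
Stratum 2 (Site B): n = 352; a·d/n = 64·91/352 = 16.5455; b·c/n = 121·76/352 = 26.1250
Stratum 3 (Site C): n = 693; a·d/n = 20·324/693 = 9.3506; b·c/n = 271·78/693 = 30.5022
OR_MH = (2.6959 + 16.5455 + 9.3506) / (6.2814 + 26.1250 + 30.5022) = 28.5920 / 62.9086 = 0.45450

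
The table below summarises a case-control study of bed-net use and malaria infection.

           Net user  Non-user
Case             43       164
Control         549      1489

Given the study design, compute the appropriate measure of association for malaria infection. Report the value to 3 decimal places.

Reading the table with exposure as columns: a = 43 (Net user, case), b = 549 (Net user, non-case), c = 164 (Non-user, case), d = 1489.
This is a case-control study: participants were sampled on outcome status, so risks in the source population cannot be estimated directly — relative risk is not valid here. The odds ratio is the appropriate measure.
OR = (a·d)/(b·c) = (43 × 1489) / (549 × 164) = 64027 / 90036 = 0.71113

0.711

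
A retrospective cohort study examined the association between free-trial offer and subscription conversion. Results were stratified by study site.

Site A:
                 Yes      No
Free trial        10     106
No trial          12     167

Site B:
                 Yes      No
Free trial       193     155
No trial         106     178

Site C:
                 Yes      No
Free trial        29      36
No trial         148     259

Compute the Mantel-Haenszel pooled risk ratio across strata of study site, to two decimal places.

1.41

RR_MH = Σ(aᵢ·n₀ᵢ/nᵢ) / Σ(cᵢ·n₁ᵢ/nᵢ), with n₁ᵢ = aᵢ+bᵢ (exposed), n₀ᵢ = cᵢ+dᵢ (unexposed), nᵢ = n₁ᵢ+n₀ᵢ.
Stratum 1 (Site A): n₁ = 116, n₀ = 179, n = 295; a·n₀/n = 10·179/295 = 6.0678; c·n₁/n = 12·116/295 = 4.7186
Stratum 2 (Site B): n₁ = 348, n₀ = 284, n = 632; a·n₀/n = 193·284/632 = 86.7278; c·n₁/n = 106·348/632 = 58.3671
Stratum 3 (Site C): n₁ = 65, n₀ = 407, n = 472; a·n₀/n = 29·407/472 = 25.0064; c·n₁/n = 148·65/472 = 20.3814
RR_MH = (6.0678 + 86.7278 + 25.0064) / (4.7186 + 58.3671 + 20.3814) = 117.8020 / 83.4671 = 1.41136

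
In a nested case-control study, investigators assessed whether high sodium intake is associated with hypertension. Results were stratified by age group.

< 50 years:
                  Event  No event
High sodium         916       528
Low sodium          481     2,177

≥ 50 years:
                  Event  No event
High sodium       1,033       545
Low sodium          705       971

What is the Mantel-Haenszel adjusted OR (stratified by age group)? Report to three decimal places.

OR_MH = Σ(aᵢdᵢ/nᵢ) / Σ(bᵢcᵢ/nᵢ), where nᵢ is the stratum total.
Stratum 1 (< 50 years): n = 4102; a·d/n = 916·2177/4102 = 486.1365; b·c/n = 528·481/4102 = 61.9132
Stratum 2 (≥ 50 years): n = 3254; a·d/n = 1033·971/3254 = 308.2492; b·c/n = 545·705/3254 = 118.0778
OR_MH = (486.1365 + 308.2492) / (61.9132 + 118.0778) = 794.3858 / 179.9910 = 4.41348

4.413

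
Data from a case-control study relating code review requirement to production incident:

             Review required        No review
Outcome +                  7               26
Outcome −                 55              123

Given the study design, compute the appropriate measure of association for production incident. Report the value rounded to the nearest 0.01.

Reading the table with exposure as columns: a = 7 (Review required, case), b = 55 (Review required, non-case), c = 26 (No review, case), d = 123.
This is a case-control study: participants were sampled on outcome status, so risks in the source population cannot be estimated directly — relative risk is not valid here. The odds ratio is the appropriate measure.
OR = (a·d)/(b·c) = (7 × 123) / (55 × 26) = 861 / 1430 = 0.60210

0.60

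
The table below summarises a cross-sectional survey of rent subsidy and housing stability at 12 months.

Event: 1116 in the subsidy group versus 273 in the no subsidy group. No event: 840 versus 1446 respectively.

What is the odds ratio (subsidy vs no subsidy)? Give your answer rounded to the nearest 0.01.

7.04

From the description: a = 1116, b = 840, c = 273, d = 1446.
OR = (a·d)/(b·c) = (1116 × 1446) / (840 × 273) = 1613736 / 229320 = 7.03705
The odds of housing stability at 12 months are about 7.04 times as high in the subsidy group.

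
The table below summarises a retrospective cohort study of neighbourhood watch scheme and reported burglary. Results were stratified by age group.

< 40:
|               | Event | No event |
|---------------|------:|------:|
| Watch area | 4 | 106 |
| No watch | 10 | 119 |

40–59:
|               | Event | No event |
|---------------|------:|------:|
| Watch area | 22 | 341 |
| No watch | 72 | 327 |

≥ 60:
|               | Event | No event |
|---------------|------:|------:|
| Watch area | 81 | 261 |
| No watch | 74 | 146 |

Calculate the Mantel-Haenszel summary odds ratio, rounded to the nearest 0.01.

OR_MH = Σ(aᵢdᵢ/nᵢ) / Σ(bᵢcᵢ/nᵢ), where nᵢ is the stratum total.
Stratum 1 (< 40): n = 239; a·d/n = 4·119/239 = 1.9916; b·c/n = 106·10/239 = 4.4351
Stratum 2 (40–59): n = 762; a·d/n = 22·327/762 = 9.4409; b·c/n = 341·72/762 = 32.2205
Stratum 3 (≥ 60): n = 562; a·d/n = 81·146/562 = 21.0427; b·c/n = 261·74/562 = 34.3665
OR_MH = (1.9916 + 9.4409 + 21.0427) / (4.4351 + 32.2205 + 34.3665) = 32.4753 / 71.0222 = 0.45726

0.46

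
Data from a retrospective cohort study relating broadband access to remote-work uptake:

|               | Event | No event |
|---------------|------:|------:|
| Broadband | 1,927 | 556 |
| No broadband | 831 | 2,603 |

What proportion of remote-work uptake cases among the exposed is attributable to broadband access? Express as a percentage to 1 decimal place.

68.8

Cells: a = 1927, b = 556, c = 831, d = 2603.
Risk in exposed = 1927/2483 = 0.77608; risk in unexposed = 831/3434 = 0.24199.
RR = 0.77608/0.24199 = 3.20704
AR% = (RR − 1)/RR × 100 = (3.20704 − 1)/3.20704 × 100 = 68.8186%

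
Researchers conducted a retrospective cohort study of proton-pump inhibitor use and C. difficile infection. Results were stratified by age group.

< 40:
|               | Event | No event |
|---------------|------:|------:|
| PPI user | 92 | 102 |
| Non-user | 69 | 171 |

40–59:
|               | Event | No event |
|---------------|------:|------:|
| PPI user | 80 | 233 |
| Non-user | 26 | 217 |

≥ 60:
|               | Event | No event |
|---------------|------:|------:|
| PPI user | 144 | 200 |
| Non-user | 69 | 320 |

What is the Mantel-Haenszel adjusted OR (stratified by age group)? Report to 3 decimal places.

OR_MH = Σ(aᵢdᵢ/nᵢ) / Σ(bᵢcᵢ/nᵢ), where nᵢ is the stratum total.
Stratum 1 (< 40): n = 434; a·d/n = 92·171/434 = 36.2488; b·c/n = 102·69/434 = 16.2166
Stratum 2 (40–59): n = 556; a·d/n = 80·217/556 = 31.2230; b·c/n = 233·26/556 = 10.8957
Stratum 3 (≥ 60): n = 733; a·d/n = 144·320/733 = 62.8649; b·c/n = 200·69/733 = 18.8267
OR_MH = (36.2488 + 31.2230 + 62.8649) / (16.2166 + 10.8957 + 18.8267) = 130.3368 / 45.9390 = 2.83717

2.837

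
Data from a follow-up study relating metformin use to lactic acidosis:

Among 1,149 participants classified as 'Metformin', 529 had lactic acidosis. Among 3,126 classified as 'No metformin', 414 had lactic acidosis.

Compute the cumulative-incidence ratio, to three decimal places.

From the description: a = 529, b = 620, c = 414, d = 2712.
Risk in exposed = 529/1149 = 0.46040; risk in unexposed = 414/3126 = 0.13244.
RR = 0.46040 / 0.13244 = 3.47636
The risk among the exposed is 3.48 times that among the unexposed.

3.476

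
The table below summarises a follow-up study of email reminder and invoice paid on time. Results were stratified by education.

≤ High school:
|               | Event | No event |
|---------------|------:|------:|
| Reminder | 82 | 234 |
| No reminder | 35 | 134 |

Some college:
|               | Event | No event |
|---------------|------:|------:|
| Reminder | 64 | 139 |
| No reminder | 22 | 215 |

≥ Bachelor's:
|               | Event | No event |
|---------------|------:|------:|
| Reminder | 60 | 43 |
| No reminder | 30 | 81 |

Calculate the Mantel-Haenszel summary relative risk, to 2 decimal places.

RR_MH = Σ(aᵢ·n₀ᵢ/nᵢ) / Σ(cᵢ·n₁ᵢ/nᵢ), with n₁ᵢ = aᵢ+bᵢ (exposed), n₀ᵢ = cᵢ+dᵢ (unexposed), nᵢ = n₁ᵢ+n₀ᵢ.
Stratum 1 (≤ High school): n₁ = 316, n₀ = 169, n = 485; a·n₀/n = 82·169/485 = 28.5732; c·n₁/n = 35·316/485 = 22.8041
Stratum 2 (Some college): n₁ = 203, n₀ = 237, n = 440; a·n₀/n = 64·237/440 = 34.4727; c·n₁/n = 22·203/440 = 10.1500
Stratum 3 (≥ Bachelor's): n₁ = 103, n₀ = 111, n = 214; a·n₀/n = 60·111/214 = 31.1215; c·n₁/n = 30·103/214 = 14.4393
RR_MH = (28.5732 + 34.4727 + 31.1215) / (22.8041 + 10.1500 + 14.4393) = 94.1674 / 47.3934 = 1.98693

1.99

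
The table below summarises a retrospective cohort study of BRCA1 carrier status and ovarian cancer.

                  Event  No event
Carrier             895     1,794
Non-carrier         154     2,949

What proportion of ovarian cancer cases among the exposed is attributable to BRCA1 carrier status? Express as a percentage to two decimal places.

85.09

Cells: a = 895, b = 1794, c = 154, d = 2949.
Risk in exposed = 895/2689 = 0.33284; risk in unexposed = 154/3103 = 0.04963.
RR = 0.33284/0.04963 = 6.70646
AR% = (RR − 1)/RR × 100 = (6.70646 − 1)/6.70646 × 100 = 85.0890%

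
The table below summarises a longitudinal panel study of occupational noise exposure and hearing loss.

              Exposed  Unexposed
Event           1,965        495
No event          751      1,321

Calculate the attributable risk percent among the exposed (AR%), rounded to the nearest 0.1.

62.3

Reading the table with exposure as columns: a = 1965 (Exposed, case), b = 751 (Exposed, non-case), c = 495 (Unexposed, case), d = 1321.
Risk in exposed = 1965/2716 = 0.72349; risk in unexposed = 495/1816 = 0.27258.
RR = 0.72349/0.27258 = 2.65426
AR% = (RR − 1)/RR × 100 = (2.65426 − 1)/2.65426 × 100 = 62.3247%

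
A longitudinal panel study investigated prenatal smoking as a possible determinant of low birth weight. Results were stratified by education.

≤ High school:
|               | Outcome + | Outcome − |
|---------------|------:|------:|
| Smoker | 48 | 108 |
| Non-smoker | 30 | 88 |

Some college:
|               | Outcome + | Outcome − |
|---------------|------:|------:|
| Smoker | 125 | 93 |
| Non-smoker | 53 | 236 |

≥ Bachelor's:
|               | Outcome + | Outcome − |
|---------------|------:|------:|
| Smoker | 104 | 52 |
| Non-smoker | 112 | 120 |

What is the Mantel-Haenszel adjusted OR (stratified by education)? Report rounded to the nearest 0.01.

OR_MH = Σ(aᵢdᵢ/nᵢ) / Σ(bᵢcᵢ/nᵢ), where nᵢ is the stratum total.
Stratum 1 (≤ High school): n = 274; a·d/n = 48·88/274 = 15.4161; b·c/n = 108·30/274 = 11.8248
Stratum 2 (Some college): n = 507; a·d/n = 125·236/507 = 58.1854; b·c/n = 93·53/507 = 9.7219
Stratum 3 (≥ Bachelor's): n = 388; a·d/n = 104·120/388 = 32.1649; b·c/n = 52·112/388 = 15.0103
OR_MH = (15.4161 + 58.1854 + 32.1649) / (11.8248 + 9.7219 + 15.0103) = 105.7664 / 36.5570 = 2.89319

2.89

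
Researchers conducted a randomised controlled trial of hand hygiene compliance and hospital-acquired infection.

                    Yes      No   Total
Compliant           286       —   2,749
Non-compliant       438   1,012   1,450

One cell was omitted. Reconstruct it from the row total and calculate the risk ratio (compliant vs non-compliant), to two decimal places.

The missing cell is in the exposed row: 2749 − 286 = 2463.
So a = 286, b = 2463, c = 438, d = 1012.
RR = [a/(a+b)] / [c/(c+d)] = (286/2749) / (438/1450) = 0.10404/0.30207 = 0.34442

0.34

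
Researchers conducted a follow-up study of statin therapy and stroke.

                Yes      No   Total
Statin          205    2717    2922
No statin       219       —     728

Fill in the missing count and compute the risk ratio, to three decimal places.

0.233

The missing cell is in the unexposed row: 728 − 219 = 509.
So a = 205, b = 2717, c = 219, d = 509.
RR = [a/(a+b)] / [c/(c+d)] = (205/2922) / (219/728) = 0.07016/0.30082 = 0.23322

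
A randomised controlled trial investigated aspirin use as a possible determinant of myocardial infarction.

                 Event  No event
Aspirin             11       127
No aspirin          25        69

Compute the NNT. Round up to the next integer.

Risk in treated group = 11/138 = 0.07971; risk in control = 25/94 = 0.26596.
Absolute risk reduction = 0.26596 − 0.07971 = 0.18625
NNT = 1 / ARR = 1 / 0.18625 = 5.369 → round up → 6

6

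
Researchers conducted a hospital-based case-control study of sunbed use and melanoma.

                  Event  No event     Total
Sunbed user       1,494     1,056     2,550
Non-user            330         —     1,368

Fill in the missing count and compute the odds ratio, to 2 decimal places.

4.45

The missing cell is in the unexposed row: 1368 − 330 = 1038.
So a = 1494, b = 1056, c = 330, d = 1038.
OR = (a·d)/(b·c) = (1494 × 1038) / (1056 × 330) = 1550772 / 348480 = 4.45010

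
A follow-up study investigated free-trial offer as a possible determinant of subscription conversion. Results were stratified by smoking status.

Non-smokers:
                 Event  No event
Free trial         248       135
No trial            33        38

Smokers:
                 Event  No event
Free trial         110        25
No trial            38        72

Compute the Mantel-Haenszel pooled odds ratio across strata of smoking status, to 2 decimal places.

OR_MH = Σ(aᵢdᵢ/nᵢ) / Σ(bᵢcᵢ/nᵢ), where nᵢ is the stratum total.
Stratum 1 (Non-smokers): n = 454; a·d/n = 248·38/454 = 20.7577; b·c/n = 135·33/454 = 9.8128
Stratum 2 (Smokers): n = 245; a·d/n = 110·72/245 = 32.3265; b·c/n = 25·38/245 = 3.8776
OR_MH = (20.7577 + 32.3265) / (9.8128 + 3.8776) = 53.0842 / 13.6903 = 3.87750

3.88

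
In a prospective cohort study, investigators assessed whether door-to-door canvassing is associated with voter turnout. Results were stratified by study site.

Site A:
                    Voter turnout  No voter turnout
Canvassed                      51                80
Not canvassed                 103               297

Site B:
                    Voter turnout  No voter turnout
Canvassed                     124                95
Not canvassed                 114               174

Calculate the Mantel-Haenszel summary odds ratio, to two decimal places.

1.93

OR_MH = Σ(aᵢdᵢ/nᵢ) / Σ(bᵢcᵢ/nᵢ), where nᵢ is the stratum total.
Stratum 1 (Site A): n = 531; a·d/n = 51·297/531 = 28.5254; b·c/n = 80·103/531 = 15.5179
Stratum 2 (Site B): n = 507; a·d/n = 124·174/507 = 42.5562; b·c/n = 95·114/507 = 21.3609
OR_MH = (28.5254 + 42.5562) / (15.5179 + 21.3609) = 71.0816 / 36.8788 = 1.92744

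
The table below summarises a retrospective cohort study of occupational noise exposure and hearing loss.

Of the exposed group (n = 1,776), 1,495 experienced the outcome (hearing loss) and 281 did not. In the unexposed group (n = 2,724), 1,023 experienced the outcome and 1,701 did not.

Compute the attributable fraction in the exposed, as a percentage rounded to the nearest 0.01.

55.39

From the description: a = 1495, b = 281, c = 1023, d = 1701.
Risk in exposed = 1495/1776 = 0.84178; risk in unexposed = 1023/2724 = 0.37555.
RR = 0.84178/0.37555 = 2.24145
AR% = (RR − 1)/RR × 100 = (2.24145 − 1)/2.24145 × 100 = 55.3861%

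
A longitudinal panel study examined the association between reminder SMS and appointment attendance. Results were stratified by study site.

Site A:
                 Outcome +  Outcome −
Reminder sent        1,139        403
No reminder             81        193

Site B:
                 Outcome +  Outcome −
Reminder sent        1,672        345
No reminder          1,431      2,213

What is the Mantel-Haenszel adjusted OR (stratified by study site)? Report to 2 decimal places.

OR_MH = Σ(aᵢdᵢ/nᵢ) / Σ(bᵢcᵢ/nᵢ), where nᵢ is the stratum total.
Stratum 1 (Site A): n = 1816; a·d/n = 1139·193/1816 = 121.0501; b·c/n = 403·81/1816 = 17.9752
Stratum 2 (Site B): n = 5661; a·d/n = 1672·2213/5661 = 653.6188; b·c/n = 345·1431/5661 = 87.2099
OR_MH = (121.0501 + 653.6188) / (17.9752 + 87.2099) = 774.6689 / 105.1851 = 7.36482

7.36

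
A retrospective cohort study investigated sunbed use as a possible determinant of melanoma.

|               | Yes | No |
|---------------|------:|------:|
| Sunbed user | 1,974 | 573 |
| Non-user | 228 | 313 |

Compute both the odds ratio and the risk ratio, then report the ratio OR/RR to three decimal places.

Cells: a = 1974, b = 573, c = 228, d = 313.
OR = (1974·313)/(573·228) = 617862/130644 = 4.72936
Risk in exposed = 1974/2547 = 0.77503; risk in unexposed = 228/541 = 0.42144; RR = 1.83900
OR/RR = 4.72936 / 1.83900 = 2.57171
The outcome is not rare, so the OR lies further from 1 than the RR.

2.572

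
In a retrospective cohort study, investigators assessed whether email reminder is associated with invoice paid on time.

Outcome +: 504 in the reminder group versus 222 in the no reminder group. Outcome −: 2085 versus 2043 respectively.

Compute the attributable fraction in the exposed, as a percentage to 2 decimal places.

From the description: a = 504, b = 2085, c = 222, d = 2043.
Risk in exposed = 504/2589 = 0.19467; risk in unexposed = 222/2265 = 0.09801.
RR = 0.19467/0.09801 = 1.98616
AR% = (RR − 1)/RR × 100 = (1.98616 − 1)/1.98616 × 100 = 49.6515%

49.65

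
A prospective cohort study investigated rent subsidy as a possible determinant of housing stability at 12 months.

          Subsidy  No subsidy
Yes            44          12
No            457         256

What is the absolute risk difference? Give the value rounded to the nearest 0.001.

0.043

Reading the table with exposure as columns: a = 44 (Subsidy, case), b = 457 (Subsidy, non-case), c = 12 (No subsidy, case), d = 256.
Risk in exposed = 44/501 = 0.087824; risk in unexposed = 12/268 = 0.044776.
Risk difference = 0.087824 − 0.044776 = 0.043048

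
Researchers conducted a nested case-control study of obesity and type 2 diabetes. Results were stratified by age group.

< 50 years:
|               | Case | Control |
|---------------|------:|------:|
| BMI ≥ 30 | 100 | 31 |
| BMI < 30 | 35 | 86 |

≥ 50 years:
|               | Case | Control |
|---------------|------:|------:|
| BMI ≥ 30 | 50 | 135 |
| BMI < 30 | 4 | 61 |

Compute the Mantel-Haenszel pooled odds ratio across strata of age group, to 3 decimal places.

OR_MH = Σ(aᵢdᵢ/nᵢ) / Σ(bᵢcᵢ/nᵢ), where nᵢ is the stratum total.
Stratum 1 (< 50 years): n = 252; a·d/n = 100·86/252 = 34.1270; b·c/n = 31·35/252 = 4.3056
Stratum 2 (≥ 50 years): n = 250; a·d/n = 50·61/250 = 12.2000; b·c/n = 135·4/250 = 2.1600
OR_MH = (34.1270 + 12.2000) / (4.3056 + 2.1600) = 46.3270 / 6.4656 = 7.16520

7.165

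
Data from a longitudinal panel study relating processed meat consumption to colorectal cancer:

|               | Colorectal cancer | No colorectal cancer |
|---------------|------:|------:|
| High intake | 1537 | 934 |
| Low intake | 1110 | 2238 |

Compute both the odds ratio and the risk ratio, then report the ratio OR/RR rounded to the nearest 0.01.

1.77

Cells: a = 1537, b = 934, c = 1110, d = 2238.
OR = (1537·2238)/(934·1110) = 3439806/1036740 = 3.31791
Risk in exposed = 1537/2471 = 0.62202; risk in unexposed = 1110/3348 = 0.33154; RR = 1.87613
OR/RR = 3.31791 / 1.87613 = 1.76848
The outcome is not rare, so the OR lies further from 1 than the RR.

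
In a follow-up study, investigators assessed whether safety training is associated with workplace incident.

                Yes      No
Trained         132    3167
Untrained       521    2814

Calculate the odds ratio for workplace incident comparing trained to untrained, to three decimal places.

0.225

Cells: a = 132, b = 3167, c = 521, d = 2814.
OR = (a·d)/(b·c) = (132 × 2814) / (3167 × 521) = 371448 / 1650007 = 0.22512
Exposure is associated with lower odds of workplace incident (OR = 0.23 < 1).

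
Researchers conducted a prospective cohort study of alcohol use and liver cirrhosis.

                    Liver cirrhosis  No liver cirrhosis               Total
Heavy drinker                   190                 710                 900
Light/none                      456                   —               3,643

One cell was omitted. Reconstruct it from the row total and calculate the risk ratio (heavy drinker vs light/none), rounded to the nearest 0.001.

1.687

The missing cell is in the unexposed row: 3643 − 456 = 3187.
So a = 190, b = 710, c = 456, d = 3187.
RR = [a/(a+b)] / [c/(c+d)] = (190/900) / (456/3643) = 0.21111/0.12517 = 1.68657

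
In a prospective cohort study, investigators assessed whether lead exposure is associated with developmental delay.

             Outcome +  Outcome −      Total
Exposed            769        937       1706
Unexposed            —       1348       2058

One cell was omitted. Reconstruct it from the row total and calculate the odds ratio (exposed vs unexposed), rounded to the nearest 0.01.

1.56

The missing cell is in the unexposed row: 2058 − 1348 = 710.
So a = 769, b = 937, c = 710, d = 1348.
OR = (a·d)/(b·c) = (769 × 1348) / (937 × 710) = 1036612 / 665270 = 1.55818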